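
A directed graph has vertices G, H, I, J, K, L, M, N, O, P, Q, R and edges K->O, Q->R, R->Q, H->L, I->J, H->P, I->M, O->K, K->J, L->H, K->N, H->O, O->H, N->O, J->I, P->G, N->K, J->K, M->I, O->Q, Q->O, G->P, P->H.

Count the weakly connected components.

From G: component {G, H, I, J, K, L, M, N, O, P, Q, R}.
That's 1 component.

1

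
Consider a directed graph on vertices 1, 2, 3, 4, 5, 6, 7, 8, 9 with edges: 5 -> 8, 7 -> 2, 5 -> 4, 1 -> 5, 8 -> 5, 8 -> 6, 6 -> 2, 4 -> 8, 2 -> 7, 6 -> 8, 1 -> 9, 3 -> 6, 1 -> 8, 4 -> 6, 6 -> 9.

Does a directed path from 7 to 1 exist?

Explore from 7.
Distance 1: reach 2.
The search from 7 is exhausted; no directed path reaches 1.

No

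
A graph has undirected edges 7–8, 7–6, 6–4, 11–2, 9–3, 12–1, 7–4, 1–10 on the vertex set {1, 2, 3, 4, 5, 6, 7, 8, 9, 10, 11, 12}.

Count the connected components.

5

From 1: component {1, 10, 12}.
From 2: component {2, 11}.
From 3: component {3, 9}.
From 4: component {4, 6, 7, 8}.
From 5: component {5}.
That's 5 components.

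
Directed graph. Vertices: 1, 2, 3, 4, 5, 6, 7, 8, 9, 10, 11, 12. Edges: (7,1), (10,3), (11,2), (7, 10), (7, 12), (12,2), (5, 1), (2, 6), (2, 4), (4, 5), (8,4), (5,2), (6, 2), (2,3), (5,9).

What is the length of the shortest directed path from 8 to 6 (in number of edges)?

4

Distance 0: 8.
Distance 1: 4.
Distance 2: 5.
Distance 3: 1, 2, 9.
Distance 4: 3, 6 — contains 6.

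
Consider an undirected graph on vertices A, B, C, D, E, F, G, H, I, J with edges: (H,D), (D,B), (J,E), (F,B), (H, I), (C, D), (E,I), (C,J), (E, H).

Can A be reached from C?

No

Explore from C.
Distance 1: reach D, J.
Distance 2: reach B, E, H.
Distance 3: reach F, I.
The search is exhausted without reaching A; it lies in a different component.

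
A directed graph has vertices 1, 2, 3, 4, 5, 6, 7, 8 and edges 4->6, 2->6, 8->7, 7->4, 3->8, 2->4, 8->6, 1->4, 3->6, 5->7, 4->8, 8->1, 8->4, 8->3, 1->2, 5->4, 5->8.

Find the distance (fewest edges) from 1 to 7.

3

Distance 0: 1.
Distance 1: 2, 4.
Distance 2: 6, 8.
Distance 3: 3, 7 — contains 7.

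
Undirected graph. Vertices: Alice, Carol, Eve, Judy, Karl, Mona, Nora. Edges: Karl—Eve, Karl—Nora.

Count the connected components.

From Alice: component {Alice}.
From Carol: component {Carol}.
From Eve: component {Eve, Karl, Nora}.
From Judy: component {Judy}.
From Mona: component {Mona}.
That's 5 components.

5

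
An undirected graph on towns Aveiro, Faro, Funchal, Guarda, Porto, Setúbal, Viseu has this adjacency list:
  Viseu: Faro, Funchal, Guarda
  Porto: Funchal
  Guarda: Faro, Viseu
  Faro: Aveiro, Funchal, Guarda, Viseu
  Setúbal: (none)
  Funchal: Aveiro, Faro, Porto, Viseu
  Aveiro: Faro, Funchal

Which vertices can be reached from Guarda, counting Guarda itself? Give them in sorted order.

Start at Guarda.
Its neighbours: Faro, Viseu.
Then their neighbours: Aveiro, Funchal.
Then next layer: Porto.
Nothing further is reachable.

Aveiro, Faro, Funchal, Guarda, Porto, Viseu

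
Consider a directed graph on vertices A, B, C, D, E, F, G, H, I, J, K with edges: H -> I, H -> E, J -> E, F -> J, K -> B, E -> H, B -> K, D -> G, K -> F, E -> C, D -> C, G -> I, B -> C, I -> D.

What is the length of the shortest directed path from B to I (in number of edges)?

Distance 0: B.
Distance 1: C, K.
Distance 2: F.
Distance 3: J.
Distance 4: E.
Distance 5: H.
Distance 6: I — contains I.

6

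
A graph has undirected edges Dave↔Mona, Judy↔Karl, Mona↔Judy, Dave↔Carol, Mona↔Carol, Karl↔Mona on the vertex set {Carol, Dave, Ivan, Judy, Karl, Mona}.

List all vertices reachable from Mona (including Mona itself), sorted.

Carol, Dave, Judy, Karl, Mona

Start at Mona.
Its neighbours: Carol, Dave, Judy, Karl.
Nothing further is reachable.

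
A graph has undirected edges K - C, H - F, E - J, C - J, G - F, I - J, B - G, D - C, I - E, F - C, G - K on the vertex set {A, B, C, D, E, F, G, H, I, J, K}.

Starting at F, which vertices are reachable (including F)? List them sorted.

B, C, D, E, F, G, H, I, J, K

Start at F.
Its neighbours: C, G, H.
Then their neighbours: B, D, J, K.
Then next layer: E, I.
Nothing further is reachable.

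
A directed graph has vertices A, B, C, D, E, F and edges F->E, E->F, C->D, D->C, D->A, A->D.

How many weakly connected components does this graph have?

3

From A: component {A, C, D}.
From B: component {B}.
From E: component {E, F}.
That's 3 components.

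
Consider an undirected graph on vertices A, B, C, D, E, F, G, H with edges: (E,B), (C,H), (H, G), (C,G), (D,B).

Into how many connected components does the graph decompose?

From A: component {A}.
From B: component {B, D, E}.
From C: component {C, G, H}.
From F: component {F}.
That's 4 components.

4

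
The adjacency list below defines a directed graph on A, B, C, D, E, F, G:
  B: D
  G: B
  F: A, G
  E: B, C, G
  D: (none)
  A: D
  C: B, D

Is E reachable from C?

No

Explore from C.
Distance 1: reach B, D.
The search from C is exhausted; no directed path reaches E.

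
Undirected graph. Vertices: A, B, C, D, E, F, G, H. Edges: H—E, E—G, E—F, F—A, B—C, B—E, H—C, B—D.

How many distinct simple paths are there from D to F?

D–B–C–H–E–F
D–B–E–F

2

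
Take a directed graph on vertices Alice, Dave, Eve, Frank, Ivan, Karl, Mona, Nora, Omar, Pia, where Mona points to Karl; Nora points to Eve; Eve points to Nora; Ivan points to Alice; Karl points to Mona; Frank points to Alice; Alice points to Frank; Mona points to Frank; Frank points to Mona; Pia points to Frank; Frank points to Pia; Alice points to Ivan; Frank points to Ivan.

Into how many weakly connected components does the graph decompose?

From Alice: component {Alice, Frank, Ivan, Karl, Mona, Pia}.
From Dave: component {Dave}.
From Eve: component {Eve, Nora}.
From Omar: component {Omar}.
That's 4 components.

4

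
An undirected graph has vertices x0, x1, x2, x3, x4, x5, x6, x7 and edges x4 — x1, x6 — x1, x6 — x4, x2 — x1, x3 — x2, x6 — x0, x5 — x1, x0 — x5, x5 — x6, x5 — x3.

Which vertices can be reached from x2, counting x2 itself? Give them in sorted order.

x0, x1, x2, x3, x4, x5, x6

Start at x2.
Its neighbours: x1, x3.
Then their neighbours: x4, x5, x6.
Then next layer: x0.
Nothing further is reachable.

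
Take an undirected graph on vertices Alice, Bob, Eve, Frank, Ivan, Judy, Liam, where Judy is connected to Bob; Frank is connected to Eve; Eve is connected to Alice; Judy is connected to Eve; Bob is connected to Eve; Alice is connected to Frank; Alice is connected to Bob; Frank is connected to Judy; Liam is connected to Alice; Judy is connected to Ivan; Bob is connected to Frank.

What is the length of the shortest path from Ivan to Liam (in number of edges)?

Distance 0: Ivan.
Distance 1: Judy.
Distance 2: Bob, Eve, Frank.
Distance 3: Alice.
Distance 4: Liam — contains Liam.

4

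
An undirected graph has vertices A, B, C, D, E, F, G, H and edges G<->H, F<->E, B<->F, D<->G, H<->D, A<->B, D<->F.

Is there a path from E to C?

No

Explore from E.
Distance 1: reach F.
Distance 2: reach B, D.
Distance 3: reach A, G, H.
The search is exhausted without reaching C; it lies in a different component.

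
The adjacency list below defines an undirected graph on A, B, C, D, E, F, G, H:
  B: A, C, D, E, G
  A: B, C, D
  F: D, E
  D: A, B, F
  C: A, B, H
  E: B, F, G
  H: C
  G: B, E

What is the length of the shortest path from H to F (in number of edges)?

4

Distance 0: H.
Distance 1: C.
Distance 2: A, B.
Distance 3: D, E, G.
Distance 4: F — contains F.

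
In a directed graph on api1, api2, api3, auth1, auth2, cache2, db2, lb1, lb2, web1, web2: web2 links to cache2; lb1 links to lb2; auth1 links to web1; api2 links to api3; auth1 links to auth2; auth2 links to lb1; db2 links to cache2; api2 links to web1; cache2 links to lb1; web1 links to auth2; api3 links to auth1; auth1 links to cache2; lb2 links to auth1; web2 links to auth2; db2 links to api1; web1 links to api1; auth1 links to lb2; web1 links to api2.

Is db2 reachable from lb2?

Explore from lb2.
Distance 1: reach auth1.
Distance 2: reach auth2, cache2, web1.
Distance 3: reach api1, api2, lb1.
Distance 4: reach api3.
The search from lb2 is exhausted; no directed path reaches db2.

No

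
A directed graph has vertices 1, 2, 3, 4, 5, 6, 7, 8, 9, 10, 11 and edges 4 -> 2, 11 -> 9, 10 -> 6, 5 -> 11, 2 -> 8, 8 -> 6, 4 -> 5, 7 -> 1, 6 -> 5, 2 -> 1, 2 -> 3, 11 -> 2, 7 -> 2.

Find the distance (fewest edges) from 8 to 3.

5

Distance 0: 8.
Distance 1: 6.
Distance 2: 5.
Distance 3: 11.
Distance 4: 2, 9.
Distance 5: 1, 3 — contains 3.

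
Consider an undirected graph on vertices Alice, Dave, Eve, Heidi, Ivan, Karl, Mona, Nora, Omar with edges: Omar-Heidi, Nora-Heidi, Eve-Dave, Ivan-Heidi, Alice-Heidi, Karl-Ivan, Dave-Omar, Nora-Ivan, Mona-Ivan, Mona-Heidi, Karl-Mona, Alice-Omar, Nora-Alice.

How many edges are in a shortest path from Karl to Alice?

Distance 0: Karl.
Distance 1: Ivan, Mona.
Distance 2: Heidi, Nora.
Distance 3: Alice, Omar — contains Alice.

3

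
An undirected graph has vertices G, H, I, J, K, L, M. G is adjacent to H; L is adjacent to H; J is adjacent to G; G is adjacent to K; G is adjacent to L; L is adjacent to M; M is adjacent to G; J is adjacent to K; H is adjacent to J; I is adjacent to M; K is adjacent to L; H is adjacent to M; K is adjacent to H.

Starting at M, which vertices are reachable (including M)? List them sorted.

G, H, I, J, K, L, M

Start at M.
Its neighbours: G, H, I, L.
Then their neighbours: J, K.
Every vertex is now reached.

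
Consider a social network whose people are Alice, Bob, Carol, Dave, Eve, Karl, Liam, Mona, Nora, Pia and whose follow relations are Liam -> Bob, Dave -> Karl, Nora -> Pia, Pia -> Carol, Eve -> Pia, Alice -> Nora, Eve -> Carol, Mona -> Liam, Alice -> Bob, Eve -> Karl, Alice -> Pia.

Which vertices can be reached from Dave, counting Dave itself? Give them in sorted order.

Start at Dave.
Its neighbours: Karl.
Nothing further is reachable.

Dave, Karl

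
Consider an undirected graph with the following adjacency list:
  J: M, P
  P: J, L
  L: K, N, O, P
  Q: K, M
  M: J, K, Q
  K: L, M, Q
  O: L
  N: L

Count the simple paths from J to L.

J–M–K–L
J–M–Q–K–L
J–P–L

3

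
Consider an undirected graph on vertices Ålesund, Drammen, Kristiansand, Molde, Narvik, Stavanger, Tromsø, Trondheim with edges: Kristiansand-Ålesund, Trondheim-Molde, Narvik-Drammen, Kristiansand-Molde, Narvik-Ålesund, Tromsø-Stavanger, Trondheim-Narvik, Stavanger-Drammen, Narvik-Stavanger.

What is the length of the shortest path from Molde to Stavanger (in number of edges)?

3

Distance 0: Molde.
Distance 1: Kristiansand, Trondheim.
Distance 2: Ålesund, Narvik.
Distance 3: Drammen, Stavanger — contains Stavanger.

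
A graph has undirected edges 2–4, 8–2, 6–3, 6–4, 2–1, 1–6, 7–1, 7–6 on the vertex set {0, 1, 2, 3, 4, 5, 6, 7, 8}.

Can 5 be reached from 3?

Explore from 3.
Distance 1: reach 6.
Distance 2: reach 1, 4, 7.
Distance 3: reach 2.
Distance 4: reach 8.
The search is exhausted without reaching 5; it lies in a different component.

No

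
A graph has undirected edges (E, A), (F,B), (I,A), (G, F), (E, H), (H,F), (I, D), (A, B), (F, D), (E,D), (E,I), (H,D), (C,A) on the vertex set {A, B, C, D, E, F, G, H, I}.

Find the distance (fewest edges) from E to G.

3

Distance 0: E.
Distance 1: A, D, H, I.
Distance 2: B, C, F.
Distance 3: G — contains G.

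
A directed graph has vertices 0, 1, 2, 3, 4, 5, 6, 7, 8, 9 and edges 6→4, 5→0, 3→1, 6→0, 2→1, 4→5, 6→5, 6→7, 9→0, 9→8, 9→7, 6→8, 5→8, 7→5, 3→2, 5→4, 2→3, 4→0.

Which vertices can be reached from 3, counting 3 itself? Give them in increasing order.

1, 2, 3

Start at 3.
Its neighbours: 1, 2.
Nothing further is reachable.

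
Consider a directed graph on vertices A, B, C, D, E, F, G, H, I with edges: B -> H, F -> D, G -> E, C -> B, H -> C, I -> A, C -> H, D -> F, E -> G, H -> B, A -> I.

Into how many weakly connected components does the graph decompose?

From A: component {A, I}.
From B: component {B, C, H}.
From D: component {D, F}.
From E: component {E, G}.
That's 4 components.

4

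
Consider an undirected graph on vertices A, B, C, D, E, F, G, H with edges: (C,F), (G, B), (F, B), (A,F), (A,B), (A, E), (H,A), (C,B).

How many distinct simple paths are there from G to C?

3

G–B–A–F–C
G–B–C
G–B–F–C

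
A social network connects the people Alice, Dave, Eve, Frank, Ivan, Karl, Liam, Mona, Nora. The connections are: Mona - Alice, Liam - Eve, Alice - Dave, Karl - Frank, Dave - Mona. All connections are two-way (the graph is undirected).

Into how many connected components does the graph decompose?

From Alice: component {Alice, Dave, Mona}.
From Eve: component {Eve, Liam}.
From Frank: component {Frank, Karl}.
From Ivan: component {Ivan}.
From Nora: component {Nora}.
That's 5 components.

5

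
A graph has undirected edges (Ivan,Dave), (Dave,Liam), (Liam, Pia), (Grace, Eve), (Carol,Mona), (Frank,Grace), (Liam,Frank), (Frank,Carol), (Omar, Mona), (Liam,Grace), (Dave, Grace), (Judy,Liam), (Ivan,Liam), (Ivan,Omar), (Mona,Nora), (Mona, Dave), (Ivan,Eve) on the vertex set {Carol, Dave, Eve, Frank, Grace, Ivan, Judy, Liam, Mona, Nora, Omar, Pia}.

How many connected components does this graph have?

From Carol: component {Carol, Dave, Eve, Frank, Grace, Ivan, Judy, Liam, Mona, Nora, Omar, Pia}.
That's 1 component.

1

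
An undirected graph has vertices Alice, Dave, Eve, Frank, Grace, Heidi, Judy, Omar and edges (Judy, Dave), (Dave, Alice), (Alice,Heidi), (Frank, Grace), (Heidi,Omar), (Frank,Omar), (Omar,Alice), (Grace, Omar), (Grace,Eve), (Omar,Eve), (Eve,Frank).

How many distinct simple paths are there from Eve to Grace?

Eve–Frank–Grace
Eve–Frank–Omar–Grace
Eve–Grace
Eve–Omar–Frank–Grace
Eve–Omar–Grace

5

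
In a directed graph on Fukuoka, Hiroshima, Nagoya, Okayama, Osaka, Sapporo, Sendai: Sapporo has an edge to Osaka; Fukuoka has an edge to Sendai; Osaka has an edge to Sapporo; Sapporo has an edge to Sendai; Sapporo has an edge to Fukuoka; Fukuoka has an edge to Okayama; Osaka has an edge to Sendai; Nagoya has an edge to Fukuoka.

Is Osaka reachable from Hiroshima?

No

Hiroshima has no outgoing edges, so nothing is reachable from it.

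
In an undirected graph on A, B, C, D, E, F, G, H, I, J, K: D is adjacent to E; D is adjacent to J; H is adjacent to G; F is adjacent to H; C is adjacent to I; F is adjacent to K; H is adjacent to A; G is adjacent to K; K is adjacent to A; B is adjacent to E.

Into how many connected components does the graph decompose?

3

From A: component {A, F, G, H, K}.
From B: component {B, D, E, J}.
From C: component {C, I}.
That's 3 components.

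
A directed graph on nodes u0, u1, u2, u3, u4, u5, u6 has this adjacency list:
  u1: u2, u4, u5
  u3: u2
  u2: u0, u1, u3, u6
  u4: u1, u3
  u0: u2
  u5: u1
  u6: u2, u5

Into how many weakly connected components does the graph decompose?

1

From u0: component {u0, u1, u2, u3, u4, u5, u6}.
That's 1 component.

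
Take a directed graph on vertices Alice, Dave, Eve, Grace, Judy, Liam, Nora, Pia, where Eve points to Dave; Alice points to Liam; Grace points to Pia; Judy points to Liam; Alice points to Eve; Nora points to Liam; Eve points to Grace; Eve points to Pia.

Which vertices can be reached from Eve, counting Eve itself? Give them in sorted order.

Start at Eve.
Its neighbours: Dave, Grace, Pia.
Nothing further is reachable.

Dave, Eve, Grace, Pia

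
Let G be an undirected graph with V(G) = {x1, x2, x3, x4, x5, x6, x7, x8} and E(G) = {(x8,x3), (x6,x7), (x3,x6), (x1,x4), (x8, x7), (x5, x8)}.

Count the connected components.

From x1: component {x1, x4}.
From x2: component {x2}.
From x3: component {x3, x5, x6, x7, x8}.
That's 3 components.

3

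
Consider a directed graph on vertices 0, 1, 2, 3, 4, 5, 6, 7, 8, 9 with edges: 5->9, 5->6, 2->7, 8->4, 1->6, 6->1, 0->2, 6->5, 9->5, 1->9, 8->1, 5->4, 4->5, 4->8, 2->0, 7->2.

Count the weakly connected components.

From 0: component {0, 2, 7}.
From 1: component {1, 4, 5, 6, 8, 9}.
From 3: component {3}.
That's 3 components.

3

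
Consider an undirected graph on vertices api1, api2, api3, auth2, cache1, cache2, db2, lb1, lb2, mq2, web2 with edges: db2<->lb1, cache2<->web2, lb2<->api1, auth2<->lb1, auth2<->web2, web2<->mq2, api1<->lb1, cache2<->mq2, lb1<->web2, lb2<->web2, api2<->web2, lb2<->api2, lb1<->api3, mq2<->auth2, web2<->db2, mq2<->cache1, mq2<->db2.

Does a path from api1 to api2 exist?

Yes

Explore from api1.
Distance 1: reach lb1, lb2.
Distance 2: reach api2, api3, auth2, db2, web2.
Found api2.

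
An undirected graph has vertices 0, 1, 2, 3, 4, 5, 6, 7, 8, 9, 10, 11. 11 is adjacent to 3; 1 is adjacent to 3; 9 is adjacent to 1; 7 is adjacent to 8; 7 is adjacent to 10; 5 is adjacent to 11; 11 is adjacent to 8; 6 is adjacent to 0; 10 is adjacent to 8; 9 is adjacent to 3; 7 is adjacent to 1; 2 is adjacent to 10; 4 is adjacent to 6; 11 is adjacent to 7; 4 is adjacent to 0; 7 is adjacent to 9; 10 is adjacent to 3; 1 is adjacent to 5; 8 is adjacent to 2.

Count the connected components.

2

From 0: component {0, 4, 6}.
From 1: component {1, 2, 3, 5, 7, 8, 9, 10, 11}.
That's 2 components.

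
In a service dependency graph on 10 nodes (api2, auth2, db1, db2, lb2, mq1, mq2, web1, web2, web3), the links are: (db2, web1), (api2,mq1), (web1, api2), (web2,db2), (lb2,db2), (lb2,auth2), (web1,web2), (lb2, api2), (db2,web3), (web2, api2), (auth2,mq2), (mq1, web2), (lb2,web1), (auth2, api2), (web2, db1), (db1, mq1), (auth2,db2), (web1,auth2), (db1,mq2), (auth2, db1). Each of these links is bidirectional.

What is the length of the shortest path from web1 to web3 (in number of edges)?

Distance 0: web1.
Distance 1: api2, auth2, db2, lb2, web2.
Distance 2: db1, mq1, mq2, web3 — contains web3.

2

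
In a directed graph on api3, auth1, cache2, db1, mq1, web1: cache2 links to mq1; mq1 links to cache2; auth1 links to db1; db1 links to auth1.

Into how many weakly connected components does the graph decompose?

From api3: component {api3}.
From auth1: component {auth1, db1}.
From cache2: component {cache2, mq1}.
From web1: component {web1}.
That's 4 components.

4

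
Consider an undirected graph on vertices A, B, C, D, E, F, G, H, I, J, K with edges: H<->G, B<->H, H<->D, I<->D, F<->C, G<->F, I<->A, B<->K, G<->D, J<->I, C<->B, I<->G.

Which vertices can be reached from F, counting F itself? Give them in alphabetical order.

A, B, C, D, F, G, H, I, J, K

Start at F.
Its neighbours: C, G.
Then their neighbours: B, D, H, I.
Then next layer: A, J, K.
Nothing further is reachable.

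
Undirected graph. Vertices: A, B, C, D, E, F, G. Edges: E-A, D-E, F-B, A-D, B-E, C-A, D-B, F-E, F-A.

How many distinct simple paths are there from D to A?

D–A
D–B–E–A
D–B–E–F–A
D–B–F–A
D–B–F–E–A
D–E–A
D–E–B–F–A
D–E–F–A

8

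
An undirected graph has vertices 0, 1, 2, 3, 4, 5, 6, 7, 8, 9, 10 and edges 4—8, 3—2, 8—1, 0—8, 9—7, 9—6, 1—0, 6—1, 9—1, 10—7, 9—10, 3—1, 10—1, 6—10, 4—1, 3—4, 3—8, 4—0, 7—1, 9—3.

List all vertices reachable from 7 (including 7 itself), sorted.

0, 1, 2, 3, 4, 6, 7, 8, 9, 10

Start at 7.
Its neighbours: 1, 9, 10.
Then their neighbours: 0, 3, 4, 6, 8.
Then next layer: 2.
Nothing further is reachable.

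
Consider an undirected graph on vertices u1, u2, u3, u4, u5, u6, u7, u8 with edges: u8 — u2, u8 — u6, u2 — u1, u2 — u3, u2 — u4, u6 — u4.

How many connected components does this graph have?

From u1: component {u1, u2, u3, u4, u6, u8}.
From u5: component {u5}.
From u7: component {u7}.
That's 3 components.

3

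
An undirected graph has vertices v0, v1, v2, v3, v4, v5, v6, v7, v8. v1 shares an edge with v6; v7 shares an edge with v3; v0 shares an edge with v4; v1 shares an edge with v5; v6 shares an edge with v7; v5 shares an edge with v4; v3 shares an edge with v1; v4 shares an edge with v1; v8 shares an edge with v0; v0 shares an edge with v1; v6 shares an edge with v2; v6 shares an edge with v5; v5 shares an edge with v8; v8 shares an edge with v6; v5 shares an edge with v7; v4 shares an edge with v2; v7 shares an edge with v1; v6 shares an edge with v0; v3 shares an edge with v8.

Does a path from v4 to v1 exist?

Yes

Explore from v4.
Distance 1: reach v0, v1, v2, v5.
Found v1.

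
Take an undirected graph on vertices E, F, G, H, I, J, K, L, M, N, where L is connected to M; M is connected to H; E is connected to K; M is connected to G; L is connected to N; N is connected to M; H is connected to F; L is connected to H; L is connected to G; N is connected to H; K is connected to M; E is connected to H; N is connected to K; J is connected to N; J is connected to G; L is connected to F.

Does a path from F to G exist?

Explore from F.
Distance 1: reach H, L.
Distance 2: reach E, G, M, N.
Found G.

Yes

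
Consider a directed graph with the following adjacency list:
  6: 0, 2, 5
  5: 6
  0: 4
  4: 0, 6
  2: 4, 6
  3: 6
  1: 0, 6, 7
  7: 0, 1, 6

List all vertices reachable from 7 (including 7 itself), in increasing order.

Start at 7.
Its neighbours: 0, 1, 6.
Then their neighbours: 2, 4, 5.
Nothing further is reachable.

0, 1, 2, 4, 5, 6, 7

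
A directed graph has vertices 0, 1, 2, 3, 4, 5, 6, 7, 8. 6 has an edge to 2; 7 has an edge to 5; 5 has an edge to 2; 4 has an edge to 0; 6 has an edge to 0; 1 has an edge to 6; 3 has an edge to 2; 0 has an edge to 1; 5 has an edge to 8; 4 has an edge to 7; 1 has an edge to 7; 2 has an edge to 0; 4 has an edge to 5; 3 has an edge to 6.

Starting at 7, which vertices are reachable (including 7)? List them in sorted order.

Start at 7.
Its neighbours: 5.
Then their neighbours: 2, 8.
Then next layer: 0.
Then next layer: 1.
Then next layer: 6.
Nothing further is reachable.

0, 1, 2, 5, 6, 7, 8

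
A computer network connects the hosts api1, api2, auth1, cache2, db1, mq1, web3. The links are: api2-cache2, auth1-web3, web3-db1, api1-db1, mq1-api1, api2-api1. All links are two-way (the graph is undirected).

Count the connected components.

1

From api1: component {api1, api2, auth1, cache2, db1, mq1, web3}.
That's 1 component.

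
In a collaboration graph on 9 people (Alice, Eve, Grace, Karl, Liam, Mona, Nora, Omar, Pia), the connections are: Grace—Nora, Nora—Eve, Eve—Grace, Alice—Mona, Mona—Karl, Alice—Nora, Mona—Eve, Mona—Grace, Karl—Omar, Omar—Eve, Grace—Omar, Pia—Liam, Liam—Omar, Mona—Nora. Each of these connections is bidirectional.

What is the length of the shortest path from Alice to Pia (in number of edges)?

5

Distance 0: Alice.
Distance 1: Mona, Nora.
Distance 2: Eve, Grace, Karl.
Distance 3: Omar.
Distance 4: Liam.
Distance 5: Pia — contains Pia.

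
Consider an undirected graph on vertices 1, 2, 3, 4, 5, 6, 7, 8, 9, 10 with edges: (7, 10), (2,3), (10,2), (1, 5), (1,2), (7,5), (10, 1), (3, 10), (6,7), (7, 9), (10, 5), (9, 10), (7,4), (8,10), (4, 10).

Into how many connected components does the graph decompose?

1

From 1: component {1, 2, 3, 4, 5, 6, 7, 8, 9, 10}.
That's 1 component.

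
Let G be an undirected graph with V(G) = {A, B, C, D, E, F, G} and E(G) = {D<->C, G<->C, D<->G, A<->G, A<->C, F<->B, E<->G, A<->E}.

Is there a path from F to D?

No

Explore from F.
Distance 1: reach B.
The search is exhausted without reaching D; it lies in a different component.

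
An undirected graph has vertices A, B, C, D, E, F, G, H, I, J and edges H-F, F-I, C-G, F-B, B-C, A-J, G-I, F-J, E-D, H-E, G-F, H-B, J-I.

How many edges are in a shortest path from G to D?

4

Distance 0: G.
Distance 1: C, F, I.
Distance 2: B, H, J.
Distance 3: A, E.
Distance 4: D — contains D.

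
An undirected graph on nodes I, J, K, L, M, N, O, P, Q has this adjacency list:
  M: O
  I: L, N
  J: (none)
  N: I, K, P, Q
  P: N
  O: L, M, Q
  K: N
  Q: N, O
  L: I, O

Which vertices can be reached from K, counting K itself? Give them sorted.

Start at K.
Its neighbours: N.
Then their neighbours: I, P, Q.
Then next layer: L, O.
Then next layer: M.
Nothing further is reachable.

I, K, L, M, N, O, P, Q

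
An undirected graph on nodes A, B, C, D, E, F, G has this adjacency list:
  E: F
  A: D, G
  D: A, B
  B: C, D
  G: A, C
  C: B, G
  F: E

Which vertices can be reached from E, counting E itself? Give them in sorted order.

Start at E.
Its neighbours: F.
Nothing further is reachable.

E, F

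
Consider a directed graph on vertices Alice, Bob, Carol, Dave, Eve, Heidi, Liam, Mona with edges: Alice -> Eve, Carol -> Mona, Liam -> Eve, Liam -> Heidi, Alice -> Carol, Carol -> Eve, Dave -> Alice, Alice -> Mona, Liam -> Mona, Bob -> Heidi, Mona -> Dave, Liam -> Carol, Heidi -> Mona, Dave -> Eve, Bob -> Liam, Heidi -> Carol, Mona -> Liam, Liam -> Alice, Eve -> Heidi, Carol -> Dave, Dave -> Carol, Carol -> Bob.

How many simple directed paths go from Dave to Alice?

Dave→Alice
Dave→Carol→Bob→Heidi→Mona→Liam→Alice
Dave→Carol→Bob→Liam→Alice
Dave→Carol→Eve→Heidi→Mona→Liam→Alice
Dave→Carol→Mona→Liam→Alice
Dave→Eve→Heidi→Carol→Bob→Liam→Alice
Dave→Eve→Heidi→Carol→Mona→Liam→Alice
Dave→Eve→Heidi→Mona→Liam→Alice

8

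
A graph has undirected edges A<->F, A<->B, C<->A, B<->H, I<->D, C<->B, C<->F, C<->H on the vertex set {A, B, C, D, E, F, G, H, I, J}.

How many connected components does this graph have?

5

From A: component {A, B, C, F, H}.
From D: component {D, I}.
From E: component {E}.
From G: component {G}.
From J: component {J}.
That's 5 components.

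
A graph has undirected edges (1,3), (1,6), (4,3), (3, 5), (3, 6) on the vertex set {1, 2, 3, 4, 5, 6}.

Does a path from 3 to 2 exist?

No

Explore from 3.
Distance 1: reach 1, 4, 5, 6.
The search is exhausted without reaching 2; it lies in a different component.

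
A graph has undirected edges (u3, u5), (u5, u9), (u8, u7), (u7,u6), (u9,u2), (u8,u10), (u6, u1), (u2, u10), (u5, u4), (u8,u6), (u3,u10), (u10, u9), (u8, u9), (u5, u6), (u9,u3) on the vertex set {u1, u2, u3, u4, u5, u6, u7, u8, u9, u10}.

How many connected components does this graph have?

From u1: component {u1, u2, u3, u4, u5, u6, u7, u8, u9, u10}.
That's 1 component.

1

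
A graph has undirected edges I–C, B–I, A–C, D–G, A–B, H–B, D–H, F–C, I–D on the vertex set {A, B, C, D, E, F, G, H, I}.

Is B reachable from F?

Yes

Explore from F.
Distance 1: reach C.
Distance 2: reach A, I.
Distance 3: reach B, D.
Found B.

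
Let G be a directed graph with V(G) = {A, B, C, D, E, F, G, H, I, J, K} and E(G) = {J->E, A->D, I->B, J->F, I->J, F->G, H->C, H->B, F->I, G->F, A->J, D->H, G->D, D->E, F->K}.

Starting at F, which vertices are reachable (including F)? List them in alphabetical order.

Start at F.
Its neighbours: G, I, K.
Then their neighbours: B, D, J.
Then next layer: E, H.
Then next layer: C.
Nothing further is reachable.

B, C, D, E, F, G, H, I, J, K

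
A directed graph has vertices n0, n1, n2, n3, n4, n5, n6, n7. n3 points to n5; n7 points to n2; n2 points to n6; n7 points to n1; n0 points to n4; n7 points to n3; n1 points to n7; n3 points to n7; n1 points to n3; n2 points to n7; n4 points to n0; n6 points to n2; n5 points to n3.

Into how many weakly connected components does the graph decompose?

From n0: component {n0, n4}.
From n1: component {n1, n2, n3, n5, n6, n7}.
That's 2 components.

2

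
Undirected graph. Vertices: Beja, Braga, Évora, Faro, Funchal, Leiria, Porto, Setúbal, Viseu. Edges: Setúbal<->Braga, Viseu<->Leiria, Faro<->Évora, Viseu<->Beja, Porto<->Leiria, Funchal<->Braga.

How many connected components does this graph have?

From Beja: component {Beja, Leiria, Porto, Viseu}.
From Braga: component {Braga, Funchal, Setúbal}.
From Évora: component {Évora, Faro}.
That's 3 components.

3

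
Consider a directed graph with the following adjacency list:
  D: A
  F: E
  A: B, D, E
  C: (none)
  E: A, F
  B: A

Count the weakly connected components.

From A: component {A, B, D, E, F}.
From C: component {C}.
That's 2 components.

2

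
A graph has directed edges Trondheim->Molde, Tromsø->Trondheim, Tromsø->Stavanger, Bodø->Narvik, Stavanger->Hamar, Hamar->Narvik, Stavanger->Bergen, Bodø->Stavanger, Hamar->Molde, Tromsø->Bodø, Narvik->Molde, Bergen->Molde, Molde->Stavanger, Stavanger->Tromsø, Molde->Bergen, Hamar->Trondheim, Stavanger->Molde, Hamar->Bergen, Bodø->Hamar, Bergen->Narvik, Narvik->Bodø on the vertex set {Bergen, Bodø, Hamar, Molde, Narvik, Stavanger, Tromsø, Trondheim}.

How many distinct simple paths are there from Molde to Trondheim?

7

Molde→Bergen→Narvik→Bodø→Hamar→Trondheim
Molde→Bergen→Narvik→Bodø→Stavanger→Hamar→Trondheim
Molde→Bergen→Narvik→Bodø→Stavanger→Tromsø→Trondheim
Molde→Stavanger→Bergen→Narvik→Bodø→Hamar→Trondheim
Molde→Stavanger→Hamar→Trondheim
Molde→Stavanger→Tromsø→Bodø→Hamar→Trondheim
Molde→Stavanger→Tromsø→Trondheim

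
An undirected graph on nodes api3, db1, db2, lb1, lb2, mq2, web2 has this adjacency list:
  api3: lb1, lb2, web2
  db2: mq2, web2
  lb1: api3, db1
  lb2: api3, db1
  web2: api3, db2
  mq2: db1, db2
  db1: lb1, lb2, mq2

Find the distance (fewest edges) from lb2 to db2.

3

Distance 0: lb2.
Distance 1: api3, db1.
Distance 2: lb1, mq2, web2.
Distance 3: db2 — contains db2.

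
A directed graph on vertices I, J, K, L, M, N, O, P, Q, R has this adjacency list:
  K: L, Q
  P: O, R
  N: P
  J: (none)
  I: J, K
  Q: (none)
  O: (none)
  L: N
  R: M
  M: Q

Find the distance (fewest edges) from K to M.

Distance 0: K.
Distance 1: L, Q.
Distance 2: N.
Distance 3: P.
Distance 4: O, R.
Distance 5: M — contains M.

5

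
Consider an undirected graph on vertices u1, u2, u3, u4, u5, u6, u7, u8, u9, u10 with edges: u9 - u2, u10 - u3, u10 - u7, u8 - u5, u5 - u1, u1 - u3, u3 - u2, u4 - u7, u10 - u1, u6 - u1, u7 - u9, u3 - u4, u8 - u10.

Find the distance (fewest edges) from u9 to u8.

Distance 0: u9.
Distance 1: u2, u7.
Distance 2: u3, u4, u10.
Distance 3: u1, u8 — contains u8.

3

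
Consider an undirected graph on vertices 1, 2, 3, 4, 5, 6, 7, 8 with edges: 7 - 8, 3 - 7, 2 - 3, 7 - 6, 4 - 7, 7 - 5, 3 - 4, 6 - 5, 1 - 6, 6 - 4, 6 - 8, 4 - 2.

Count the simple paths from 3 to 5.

16

3–2–4–6–5
3–2–4–6–7–5
3–2–4–6–8–7–5
3–2–4–7–5
3–2–4–7–6–5
3–2–4–7–8–6–5
3–4–6–5
3–4–6–7–5
... and 8 more.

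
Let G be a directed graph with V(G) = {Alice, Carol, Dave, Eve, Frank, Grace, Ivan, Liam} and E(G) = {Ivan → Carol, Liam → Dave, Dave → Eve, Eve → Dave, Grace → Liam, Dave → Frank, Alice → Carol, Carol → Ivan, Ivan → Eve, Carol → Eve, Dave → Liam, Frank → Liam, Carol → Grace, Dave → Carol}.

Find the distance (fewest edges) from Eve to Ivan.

Distance 0: Eve.
Distance 1: Dave.
Distance 2: Carol, Frank, Liam.
Distance 3: Grace, Ivan — contains Ivan.

3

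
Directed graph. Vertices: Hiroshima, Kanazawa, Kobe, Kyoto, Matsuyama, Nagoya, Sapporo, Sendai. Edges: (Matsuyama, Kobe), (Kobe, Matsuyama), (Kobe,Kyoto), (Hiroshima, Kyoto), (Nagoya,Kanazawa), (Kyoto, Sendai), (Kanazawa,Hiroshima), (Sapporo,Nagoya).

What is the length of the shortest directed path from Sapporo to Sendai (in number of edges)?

5

Distance 0: Sapporo.
Distance 1: Nagoya.
Distance 2: Kanazawa.
Distance 3: Hiroshima.
Distance 4: Kyoto.
Distance 5: Sendai — contains Sendai.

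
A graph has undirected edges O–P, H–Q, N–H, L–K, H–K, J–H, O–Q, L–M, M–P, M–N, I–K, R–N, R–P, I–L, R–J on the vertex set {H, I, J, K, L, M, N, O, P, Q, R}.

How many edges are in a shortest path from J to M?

Distance 0: J.
Distance 1: H, R.
Distance 2: K, N, P, Q.
Distance 3: I, L, M, O — contains M.

3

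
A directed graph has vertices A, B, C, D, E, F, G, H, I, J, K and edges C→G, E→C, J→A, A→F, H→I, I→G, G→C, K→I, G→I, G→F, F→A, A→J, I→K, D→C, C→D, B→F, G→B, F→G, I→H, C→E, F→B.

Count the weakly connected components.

1

From A: component {A, B, C, D, E, F, G, H, I, J, K}.
That's 1 component.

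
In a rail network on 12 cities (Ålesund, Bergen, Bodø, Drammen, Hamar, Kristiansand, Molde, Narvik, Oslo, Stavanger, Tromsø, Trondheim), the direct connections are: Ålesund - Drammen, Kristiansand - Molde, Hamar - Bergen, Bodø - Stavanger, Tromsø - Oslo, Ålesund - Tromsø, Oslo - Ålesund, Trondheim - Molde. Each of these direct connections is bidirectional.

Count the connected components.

5

From Ålesund: component {Ålesund, Drammen, Oslo, Tromsø}.
From Bergen: component {Bergen, Hamar}.
From Bodø: component {Bodø, Stavanger}.
From Kristiansand: component {Kristiansand, Molde, Trondheim}.
From Narvik: component {Narvik}.
That's 5 components.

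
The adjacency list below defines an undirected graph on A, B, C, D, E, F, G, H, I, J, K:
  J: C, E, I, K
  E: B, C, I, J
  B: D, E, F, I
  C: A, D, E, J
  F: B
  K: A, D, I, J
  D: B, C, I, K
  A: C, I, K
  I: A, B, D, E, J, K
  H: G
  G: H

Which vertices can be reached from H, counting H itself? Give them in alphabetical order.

Start at H.
Its neighbours: G.
Nothing further is reachable.

G, H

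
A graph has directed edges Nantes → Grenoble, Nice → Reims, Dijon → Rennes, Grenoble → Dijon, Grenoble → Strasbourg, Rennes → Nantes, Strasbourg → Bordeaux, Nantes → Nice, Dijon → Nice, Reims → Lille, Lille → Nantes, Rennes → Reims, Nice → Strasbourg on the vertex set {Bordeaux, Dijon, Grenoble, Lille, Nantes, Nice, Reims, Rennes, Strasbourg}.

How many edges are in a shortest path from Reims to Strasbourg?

4

Distance 0: Reims.
Distance 1: Lille.
Distance 2: Nantes.
Distance 3: Grenoble, Nice.
Distance 4: Dijon, Strasbourg — contains Strasbourg.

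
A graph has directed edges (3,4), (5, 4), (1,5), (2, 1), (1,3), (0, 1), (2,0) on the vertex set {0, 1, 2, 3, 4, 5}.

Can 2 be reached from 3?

Explore from 3.
Distance 1: reach 4.
The search from 3 is exhausted; no directed path reaches 2.

No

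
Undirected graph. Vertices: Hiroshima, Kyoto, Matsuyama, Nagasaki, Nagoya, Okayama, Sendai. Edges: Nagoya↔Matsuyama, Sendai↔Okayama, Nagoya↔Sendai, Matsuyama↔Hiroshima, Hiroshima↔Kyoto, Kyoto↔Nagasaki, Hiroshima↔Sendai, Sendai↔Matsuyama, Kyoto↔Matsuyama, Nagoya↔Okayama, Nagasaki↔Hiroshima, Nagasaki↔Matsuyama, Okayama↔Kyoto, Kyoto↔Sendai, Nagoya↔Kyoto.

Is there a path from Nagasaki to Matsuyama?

Explore from Nagasaki.
Distance 1: reach Hiroshima, Kyoto, Matsuyama.
Found Matsuyama.

Yes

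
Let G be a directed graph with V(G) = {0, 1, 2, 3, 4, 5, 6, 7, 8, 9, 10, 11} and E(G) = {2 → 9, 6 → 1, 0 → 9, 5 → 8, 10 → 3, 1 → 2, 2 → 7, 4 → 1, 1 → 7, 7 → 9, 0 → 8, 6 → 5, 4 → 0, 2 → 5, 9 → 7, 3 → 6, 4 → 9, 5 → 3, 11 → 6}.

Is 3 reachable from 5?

Yes

Explore from 5.
Distance 1: reach 3, 8.
Found 3.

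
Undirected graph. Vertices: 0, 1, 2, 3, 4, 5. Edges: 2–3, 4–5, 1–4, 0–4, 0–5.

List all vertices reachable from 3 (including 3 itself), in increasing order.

2, 3

Start at 3.
Its neighbours: 2.
Nothing further is reachable.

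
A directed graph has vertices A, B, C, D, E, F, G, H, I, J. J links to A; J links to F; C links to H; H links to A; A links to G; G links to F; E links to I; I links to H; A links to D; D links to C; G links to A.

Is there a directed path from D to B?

No

Explore from D.
Distance 1: reach C.
Distance 2: reach H.
Distance 3: reach A.
Distance 4: reach G.
Distance 5: reach F.
The search from D is exhausted; no directed path reaches B.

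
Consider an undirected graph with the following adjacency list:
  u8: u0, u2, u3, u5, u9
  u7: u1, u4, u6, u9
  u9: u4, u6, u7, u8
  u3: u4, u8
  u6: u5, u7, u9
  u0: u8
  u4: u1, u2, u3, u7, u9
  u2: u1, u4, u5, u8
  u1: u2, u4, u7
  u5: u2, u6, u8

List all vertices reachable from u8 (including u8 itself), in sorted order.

u0, u1, u2, u3, u4, u5, u6, u7, u8, u9

Start at u8.
Its neighbours: u0, u2, u3, u5, u9.
Then their neighbours: u1, u4, u6, u7.
Every vertex is now reached.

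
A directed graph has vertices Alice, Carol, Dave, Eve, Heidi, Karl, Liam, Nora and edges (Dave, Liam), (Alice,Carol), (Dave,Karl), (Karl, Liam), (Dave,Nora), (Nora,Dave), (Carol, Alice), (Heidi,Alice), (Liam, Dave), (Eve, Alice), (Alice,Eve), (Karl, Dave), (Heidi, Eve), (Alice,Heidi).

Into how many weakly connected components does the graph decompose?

2

From Alice: component {Alice, Carol, Eve, Heidi}.
From Dave: component {Dave, Karl, Liam, Nora}.
That's 2 components.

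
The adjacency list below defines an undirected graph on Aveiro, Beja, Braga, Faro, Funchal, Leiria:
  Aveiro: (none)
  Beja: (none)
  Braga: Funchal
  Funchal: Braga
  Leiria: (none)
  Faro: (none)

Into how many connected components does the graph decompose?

5

From Aveiro: component {Aveiro}.
From Beja: component {Beja}.
From Braga: component {Braga, Funchal}.
From Faro: component {Faro}.
From Leiria: component {Leiria}.
That's 5 components.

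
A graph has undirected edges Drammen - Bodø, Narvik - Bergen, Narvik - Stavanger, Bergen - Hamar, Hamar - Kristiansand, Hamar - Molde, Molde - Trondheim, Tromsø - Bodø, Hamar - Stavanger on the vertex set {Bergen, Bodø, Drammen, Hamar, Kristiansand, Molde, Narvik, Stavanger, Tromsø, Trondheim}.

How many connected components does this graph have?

2

From Bergen: component {Bergen, Hamar, Kristiansand, Molde, Narvik, Stavanger, Trondheim}.
From Bodø: component {Bodø, Drammen, Tromsø}.
That's 2 components.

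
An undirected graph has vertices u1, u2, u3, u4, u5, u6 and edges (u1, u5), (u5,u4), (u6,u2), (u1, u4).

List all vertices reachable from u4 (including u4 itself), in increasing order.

Start at u4.
Its neighbours: u1, u5.
Nothing further is reachable.

u1, u4, u5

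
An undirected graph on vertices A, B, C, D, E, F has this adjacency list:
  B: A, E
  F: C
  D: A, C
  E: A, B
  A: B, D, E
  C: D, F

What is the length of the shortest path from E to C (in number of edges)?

3

Distance 0: E.
Distance 1: A, B.
Distance 2: D.
Distance 3: C — contains C.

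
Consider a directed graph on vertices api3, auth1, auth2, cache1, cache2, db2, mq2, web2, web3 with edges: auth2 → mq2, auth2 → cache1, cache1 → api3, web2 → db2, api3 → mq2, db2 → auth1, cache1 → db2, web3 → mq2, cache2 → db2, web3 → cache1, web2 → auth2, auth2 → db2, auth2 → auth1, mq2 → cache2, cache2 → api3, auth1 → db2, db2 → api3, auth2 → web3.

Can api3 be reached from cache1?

Explore from cache1.
Distance 1: reach api3, db2.
Found api3.

Yes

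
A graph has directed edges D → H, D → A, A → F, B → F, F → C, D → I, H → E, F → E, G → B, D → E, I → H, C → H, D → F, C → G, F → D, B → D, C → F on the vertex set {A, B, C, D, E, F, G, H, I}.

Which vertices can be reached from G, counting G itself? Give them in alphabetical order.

A, B, C, D, E, F, G, H, I

Start at G.
Its neighbours: B.
Then their neighbours: D, F.
Then next layer: A, C, E, H, I.
Every vertex is now reached.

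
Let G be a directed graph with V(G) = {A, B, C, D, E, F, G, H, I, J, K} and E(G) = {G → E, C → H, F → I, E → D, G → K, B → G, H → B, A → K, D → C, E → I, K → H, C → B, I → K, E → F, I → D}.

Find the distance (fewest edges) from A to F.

Distance 0: A.
Distance 1: K.
Distance 2: H.
Distance 3: B.
Distance 4: G.
Distance 5: E.
Distance 6: D, F, I — contains F.

6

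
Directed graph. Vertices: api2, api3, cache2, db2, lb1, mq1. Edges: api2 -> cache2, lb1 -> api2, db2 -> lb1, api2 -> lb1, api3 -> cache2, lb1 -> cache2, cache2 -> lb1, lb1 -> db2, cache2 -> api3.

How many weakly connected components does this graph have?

2

From api2: component {api2, api3, cache2, db2, lb1}.
From mq1: component {mq1}.
That's 2 components.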